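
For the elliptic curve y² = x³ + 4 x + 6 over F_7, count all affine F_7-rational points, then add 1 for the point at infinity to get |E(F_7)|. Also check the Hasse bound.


Affine points = {(1, 2), (1, 5), (2, 1), (2, 6), (4, 3), (4, 4), (5, 2), (5, 5), (6, 1), (6, 6)}; affine count = 10; |E(F_7)| = 11.

Discriminant check: Δ ∝ 4a³ + 27b² = 4·4³ + 27·6² = 4·64 + 27·36 ≡ 3 (mod 7). Nonzero ⇒ E is nonsingular.
For each x ∈ F_7, compute rhs = x³ + 4·x + 6 mod 7, then count y ∈ F_7 with y² ≡ rhs.
  x = 0: rhs = 6, matching y values: none (0 points).
  x = 1: rhs = 4, matching y values: 2, 5 (2 points).
  x = 2: rhs = 1, matching y values: 1, 6 (2 points).
  x = 3: rhs = 3, matching y values: none (0 points).
  x = 4: rhs = 2, matching y values: 3, 4 (2 points).
  x = 5: rhs = 4, matching y values: 2, 5 (2 points).
  x = 6: rhs = 1, matching y values: 1, 6 (2 points).
Total affine count: 10.
Full point count |E(F_7)| = 10 + 1 = 11.
Hasse bound: |11 − (7+1)| = |3| = 3 ≤ 2√7 ≈ 5.2915 ✓.


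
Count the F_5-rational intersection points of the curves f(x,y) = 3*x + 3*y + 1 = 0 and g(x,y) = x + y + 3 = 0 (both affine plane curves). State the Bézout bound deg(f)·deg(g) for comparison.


Common zeros: ∅; count = 0; Bézout bound = 1.

deg(f) = 1, deg(g) = 1, so Bézout bound = 1.
Scan x ∈ F_5. For each x, list the y ∈ F_5 with f(x, y) ≡ 0 and those with g(x, y) ≡ 0 (mod 5); the common zeros in that column are the intersection.
  x = 0: f ≡ 0 at y ∈ {3}; g ≡ 0 at y ∈ {2}; common: ∅.
  x = 1: f ≡ 0 at y ∈ {2}; g ≡ 0 at y ∈ {1}; common: ∅.
  x = 2: f ≡ 0 at y ∈ {1}; g ≡ 0 at y ∈ {0}; common: ∅.
  x = 3: f ≡ 0 at y ∈ {0}; g ≡ 0 at y ∈ {4}; common: ∅.
  x = 4: f ≡ 0 at y ∈ {4}; g ≡ 0 at y ∈ {3}; common: ∅.
Collecting: common zeros = ∅, so the count is 0.
Comparison with the Bézout bound: 0 ≤ 1 = deg(f)·deg(g), as expected for curves with no common component (the affine F_5-count falls short of the bound because intersections may lie at infinity, over extension fields, or carry multiplicity).


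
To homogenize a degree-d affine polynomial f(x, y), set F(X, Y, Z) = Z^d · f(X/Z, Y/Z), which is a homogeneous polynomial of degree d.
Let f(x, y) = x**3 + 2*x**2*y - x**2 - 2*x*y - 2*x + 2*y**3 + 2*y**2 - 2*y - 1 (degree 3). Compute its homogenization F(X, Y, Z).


F(X, Y, Z) = X**3 + 2*X**2*Y - X**2*Z - 2*X*Y*Z - 2*X*Z**2 + 2*Y**3 + 2*Y**2*Z - 2*Y*Z**2 - Z**3

deg(f) = 3.
Substitute x = X/Z, y = Y/Z into f, then multiply by Z^3.
  monomial 1·x^3·y^0 ↦ 1·X^3·Y^0·Z^0.
  monomial 2·x^2·y^1 ↦ 2·X^2·Y^1·Z^0.
  monomial -1·x^2·y^0 ↦ -1·X^2·Y^0·Z^1.
  monomial -2·x^1·y^1 ↦ -2·X^1·Y^1·Z^1.
  monomial -2·x^1·y^0 ↦ -2·X^1·Y^0·Z^2.
  monomial 2·x^0·y^3 ↦ 2·X^0·Y^3·Z^0.
  monomial 2·x^0·y^2 ↦ 2·X^0·Y^2·Z^1.
  monomial -2·x^0·y^1 ↦ -2·X^0·Y^1·Z^2.
  monomial -1·x^0·y^0 ↦ -1·X^0·Y^0·Z^3.
Collecting: F(X, Y, Z) = X**3 + 2*X**2*Y - X**2*Z - 2*X*Y*Z - 2*X*Z**2 + 2*Y**3 + 2*Y**2*Z - 2*Y*Z**2 - Z**3.


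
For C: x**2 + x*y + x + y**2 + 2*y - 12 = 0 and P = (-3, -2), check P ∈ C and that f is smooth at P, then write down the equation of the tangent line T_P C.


Tangent line at P: -7*x - 5*y - 31 = 0.

Step 1: f(-3, -2) = 0, so P lies on C.
Step 2: partial derivatives
  f_x(x, y) = 2*x + y + 1, f_y(x, y) = x + 2*y + 2.
  f_x(P) = -7, f_y(P) = -5 (gradient nonzero, so P is smooth).
Step 3: tangent line at P: -7·(x − -3) + -5·(y − -2) = 0.
Expanding: -7*x - 5*y - 31 = 0.


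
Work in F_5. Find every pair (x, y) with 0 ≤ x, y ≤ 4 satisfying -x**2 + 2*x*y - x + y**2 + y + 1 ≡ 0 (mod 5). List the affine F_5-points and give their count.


Affine F_5-points: {(2, 0)}; count = 1.

For each of the 25 pairs (x, y) ∈ F_5², evaluate f(x, y) mod 5. Record the zeros.
  x = 0: [0↦1, 1↦3, 2↦2, 3↦3, 4↦1]  zeros at y ∈ ∅
  x = 1: [0↦4, 1↦3, 2↦4, 3↦2, 4↦2]  zeros at y ∈ ∅
  x = 2: [0↦0, 1↦1, 2↦4, 3↦4, 4↦1]  zeros at y ∈ {0}
  x = 3: [0↦4, 1↦2, 2↦2, 3↦4, 4↦3]  zeros at y ∈ ∅
  x = 4: [0↦1, 1↦1, 2↦3, 3↦2, 4↦3]  zeros at y ∈ ∅
Collecting zeros: affine points = {(2, 0)}.
Total count |C(F_5)_aff| = 1.


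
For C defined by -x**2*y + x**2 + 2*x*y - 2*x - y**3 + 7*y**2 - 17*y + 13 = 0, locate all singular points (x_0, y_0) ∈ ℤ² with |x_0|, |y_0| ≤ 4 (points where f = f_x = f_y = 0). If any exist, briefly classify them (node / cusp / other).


Singular points: {(1, 2)}; classification: node.

Compute partial derivatives:
  f_x = -2*x*y + 2*x + 2*y - 2.
  f_y = -x**2 + 2*x - 3*y**2 + 14*y - 17.
Scan x_0 ∈ {−4, ..., 4}. For each x_0, f_y(x_0, y) is a polynomial in y; find its integer roots y ∈ {−4, ..., 4}, then test f_x and f at those candidates.
  x = -4: f_y(-4, y) = -3*y**2 + 14*y - 41; no integer root y with |y| ≤ 4.
  x = -3: f_y(-3, y) = -3*y**2 + 14*y - 32; no integer root y with |y| ≤ 4.
  x = -2: f_y(-2, y) = -3*y**2 + 14*y - 25; no integer root y with |y| ≤ 4.
  x = -1: f_y(-1, y) = -3*y**2 + 14*y - 20; no integer root y with |y| ≤ 4.
  x = 0: f_y(0, y) = -3*y**2 + 14*y - 17; no integer root y with |y| ≤ 4.
  x = 1: f_y(1, y) = -3*y**2 + 14*y - 16; vanishes at y ∈ {2}. (1, 2): f_x = 0, f = 0 — SINGULAR.
  x = 2: f_y(2, y) = -3*y**2 + 14*y - 17; no integer root y with |y| ≤ 4.
  x = 3: f_y(3, y) = -3*y**2 + 14*y - 20; no integer root y with |y| ≤ 4.
  x = 4: f_y(4, y) = -3*y**2 + 14*y - 25; no integer root y with |y| ≤ 4.
Only singular point on the grid: (1, 2).
Classify: substitute x = 1 + u, y = 2 + v and expand: f = -u**2*v - u**2 - v**3 + v**2.
No constant or linear terms (consistent with a singular point). Quadratic part: -u**2 + v**2. Cubic part: -u**2*v - v**3.
The quadratic part v**2 - u**2 = (v − u)(v + u) splits into two distinct linear factors, so there are two distinct tangent lines y − 2 = ±(x − 1) — this is a node (ordinary double point).
Classification: node.


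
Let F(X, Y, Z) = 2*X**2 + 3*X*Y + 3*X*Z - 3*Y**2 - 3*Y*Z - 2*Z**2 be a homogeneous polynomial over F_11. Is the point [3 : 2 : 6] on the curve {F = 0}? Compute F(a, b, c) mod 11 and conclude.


F(3,2,6) ≡ 3 (mod 11); P is NOT on the curve.

Evaluate F(3, 2, 6) term-by-term (mod 11).
  2*X**2 ↦ 2·9·1·1 = 18
  3*X*Y ↦ 3·3·2·1 = 18
  3*X*Z ↦ 3·3·1·6 = 54
  -3*Y**2 ↦ -3·1·4·1 = -12
  -3*Y*Z ↦ -3·1·2·6 = -36
  -2*Z**2 ↦ -2·1·1·36 = -72
Sum: F(3, 2, 6) = (18) + (18) + (54) + (-12) + (-36) + (-72) = -30.
Reducing mod 11: -30 ≡ 3 (mod 11).
Since F(a, b, c) ≡ 3 ≠ 0 (mod 11), P does NOT lie on the curve.


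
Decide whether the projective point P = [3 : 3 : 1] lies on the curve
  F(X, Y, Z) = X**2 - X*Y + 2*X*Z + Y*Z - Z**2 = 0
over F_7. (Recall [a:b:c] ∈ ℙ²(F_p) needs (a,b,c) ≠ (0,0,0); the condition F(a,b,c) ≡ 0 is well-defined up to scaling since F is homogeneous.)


F(3,3,1) ≡ 1 (mod 7); P is NOT on the curve.

Evaluate F(3, 3, 1) term-by-term (mod 7).
  X**2 ↦ 1·9·1·1 = 9
  -X*Y ↦ -1·3·3·1 = -9
  2*X*Z ↦ 2·3·1·1 = 6
  Y*Z ↦ 1·1·3·1 = 3
  -Z**2 ↦ -1·1·1·1 = -1
Sum: F(3, 3, 1) = (9) + (-9) + (6) + (3) + (-1) = 8.
Reducing mod 7: 8 ≡ 1 (mod 7).
Since F(a, b, c) ≡ 1 ≠ 0 (mod 7), P does NOT lie on the curve.


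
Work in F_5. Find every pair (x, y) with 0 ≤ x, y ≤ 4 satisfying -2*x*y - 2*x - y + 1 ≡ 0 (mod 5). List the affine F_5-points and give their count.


Affine F_5-points: {(0, 1), (1, 3), (3, 0), (4, 2)}; count = 4.

For each of the 25 pairs (x, y) ∈ F_5², evaluate f(x, y) mod 5. Record the zeros.
  x = 0: [0↦1, 1↦0, 2↦4, 3↦3, 4↦2]  zeros at y ∈ {1}
  x = 1: [0↦4, 1↦1, 2↦3, 3↦0, 4↦2]  zeros at y ∈ {3}
  x = 2: [0↦2, 1↦2, 2↦2, 3↦2, 4↦2]  zeros at y ∈ ∅
  x = 3: [0↦0, 1↦3, 2↦1, 3↦4, 4↦2]  zeros at y ∈ {0}
  x = 4: [0↦3, 1↦4, 2↦0, 3↦1, 4↦2]  zeros at y ∈ {2}
Collecting zeros: affine points = {(0, 1), (1, 3), (3, 0), (4, 2)}.
Total count |C(F_5)_aff| = 4.


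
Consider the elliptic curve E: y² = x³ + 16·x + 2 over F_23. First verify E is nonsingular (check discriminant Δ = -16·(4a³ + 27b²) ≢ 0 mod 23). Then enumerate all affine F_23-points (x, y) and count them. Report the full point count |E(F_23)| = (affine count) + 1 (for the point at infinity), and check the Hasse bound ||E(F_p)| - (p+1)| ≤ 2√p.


Affine points = {(0, 5), (0, 18), (3, 10), (3, 13), (5, 0), (9, 1), (9, 22), (10, 9), (10, 14), (12, 6), (12, 17), (14, 7), (14, 16), (15, 11), (15, 12), (17, 9), (17, 14), (18, 2), (18, 21), (19, 9), (19, 14), (21, 10), (21, 13), (22, 10), (22, 13)}; affine count = 25; |E(F_23)| = 26.

Discriminant check: Δ ∝ 4a³ + 27b² = 4·16³ + 27·2² = 4·4096 + 27·4 ≡ 1 (mod 23). Nonzero ⇒ E is nonsingular.
For each x ∈ F_23, compute rhs = x³ + 16·x + 2 mod 23, then count y ∈ F_23 with y² ≡ rhs.
  x = 0: rhs = 2, matching y values: 5, 18 (2 points).
  x = 1: rhs = 19, matching y values: none (0 points).
  x = 2: rhs = 19, matching y values: none (0 points).
  x = 3: rhs = 8, matching y values: 10, 13 (2 points).
  x = 4: rhs = 15, matching y values: none (0 points).
  x = 5: rhs = 0, matching y values: 0 (1 points).
  x = 6: rhs = 15, matching y values: none (0 points).
  x = 7: rhs = 20, matching y values: none (0 points).
  x = 8: rhs = 21, matching y values: none (0 points).
  x = 9: rhs = 1, matching y values: 1, 22 (2 points).
  x = 10: rhs = 12, matching y values: 9, 14 (2 points).
  x = 11: rhs = 14, matching y values: none (0 points).
  x = 12: rhs = 13, matching y values: 6, 17 (2 points).
  x = 13: rhs = 15, matching y values: none (0 points).
  x = 14: rhs = 3, matching y values: 7, 16 (2 points).
  x = 15: rhs = 6, matching y values: 11, 12 (2 points).
  x = 16: rhs = 7, matching y values: none (0 points).
  x = 17: rhs = 12, matching y values: 9, 14 (2 points).
  x = 18: rhs = 4, matching y values: 2, 21 (2 points).
  x = 19: rhs = 12, matching y values: 9, 14 (2 points).
  x = 20: rhs = 19, matching y values: none (0 points).
  x = 21: rhs = 8, matching y values: 10, 13 (2 points).
  x = 22: rhs = 8, matching y values: 10, 13 (2 points).
Total affine count: 25.
Full point count |E(F_23)| = 25 + 1 = 26.
Hasse bound: |26 − (23+1)| = |2| = 2 ≤ 2√23 ≈ 9.5917 ✓.


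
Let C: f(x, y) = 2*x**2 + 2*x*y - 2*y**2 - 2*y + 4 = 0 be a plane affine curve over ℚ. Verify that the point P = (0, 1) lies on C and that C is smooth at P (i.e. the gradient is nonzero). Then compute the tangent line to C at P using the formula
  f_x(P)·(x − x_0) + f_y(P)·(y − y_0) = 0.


Tangent line at P: 2*x - 6*y + 6 = 0.

Step 1: f(0, 1) = 0, so P lies on C.
Step 2: partial derivatives
  f_x(x, y) = 4*x + 2*y, f_y(x, y) = 2*x - 4*y - 2.
  f_x(P) = 2, f_y(P) = -6 (gradient nonzero, so P is smooth).
Step 3: tangent line at P: 2·(x − 0) + -6·(y − 1) = 0.
Expanding: 2*x - 6*y + 6 = 0.


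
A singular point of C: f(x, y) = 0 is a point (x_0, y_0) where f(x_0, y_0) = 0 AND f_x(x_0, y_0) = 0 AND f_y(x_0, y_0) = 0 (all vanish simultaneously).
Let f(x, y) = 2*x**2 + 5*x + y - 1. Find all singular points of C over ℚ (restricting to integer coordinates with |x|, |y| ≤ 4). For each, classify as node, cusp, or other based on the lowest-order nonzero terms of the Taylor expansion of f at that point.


No singular points in the scanned grid; C is smooth there.

Compute partial derivatives:
  f_x = 4*x + 5.
  f_y = 1.
f_y = 1 is a nonzero constant, so f_y never vanishes: no point (x, y) can satisfy f = f_x = f_y = 0. In particular no (x, y) ∈ {−4, ..., 4}² is singular; the curve is smooth.


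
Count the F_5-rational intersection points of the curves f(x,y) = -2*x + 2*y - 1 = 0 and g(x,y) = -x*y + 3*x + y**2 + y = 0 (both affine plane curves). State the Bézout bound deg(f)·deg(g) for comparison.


Common zeros: {(4, 2)}; count = 1; Bézout bound = 2.

deg(f) = 1, deg(g) = 2, so Bézout bound = 2.
Scan x ∈ F_5. For each x, list the y ∈ F_5 with f(x, y) ≡ 0 and those with g(x, y) ≡ 0 (mod 5); the common zeros in that column are the intersection.
  x = 0: f ≡ 0 at y ∈ {3}; g ≡ 0 at y ∈ {0, 4}; common: ∅.
  x = 1: f ≡ 0 at y ∈ {4}; g ≡ 0 at y ∈ ∅; common: ∅.
  x = 2: f ≡ 0 at y ∈ {0}; g ≡ 0 at y ∈ ∅; common: ∅.
  x = 3: f ≡ 0 at y ∈ {1}; g ≡ 0 at y ∈ ∅; common: ∅.
  x = 4: f ≡ 0 at y ∈ {2}; g ≡ 0 at y ∈ {1, 2}; common: {2}.
Collecting: common zeros = {(4, 2)}, so the count is 1.
Comparison with the Bézout bound: 1 ≤ 2 = deg(f)·deg(g), as expected for curves with no common component (the affine F_5-count falls short of the bound because intersections may lie at infinity, over extension fields, or carry multiplicity).


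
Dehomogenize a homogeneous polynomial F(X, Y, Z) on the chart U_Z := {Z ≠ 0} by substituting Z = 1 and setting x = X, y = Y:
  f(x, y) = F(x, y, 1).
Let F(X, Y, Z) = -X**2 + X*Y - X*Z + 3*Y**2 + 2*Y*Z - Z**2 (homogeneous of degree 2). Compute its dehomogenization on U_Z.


f(x, y) = -x**2 + x*y - x + 3*y**2 + 2*y - 1

On U_Z we set Z = 1. Each monomial c·X^i·Y^j·Z^k in F becomes c·x^i·y^j·1^k = c·x^i·y^j.
Substituting Z = 1: F(X, Y, 1) = -x**2 + x*y - x + 3*y**2 + 2*y - 1.
Note: deg(f) ≤ deg(F) = 2; strict inequality happens when F is divisible by Z (lost terms).


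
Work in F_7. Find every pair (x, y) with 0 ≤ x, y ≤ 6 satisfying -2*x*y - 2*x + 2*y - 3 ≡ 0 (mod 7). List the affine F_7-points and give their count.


Affine F_7-points: {(0, 5), (2, 0), (3, 3), (4, 4), (5, 1), (6, 2)}; count = 6.

For each of the 49 pairs (x, y) ∈ F_7², evaluate f(x, y) mod 7. Record the zeros.
  x = 0: [0↦4, 1↦6, 2↦1, 3↦3, 4↦5, 5↦0, 6↦2]  zeros at y ∈ {5}
  x = 1: [0↦2, 1↦2, 2↦2, 3↦2, 4↦2, 5↦2, 6↦2]  zeros at y ∈ ∅
  x = 2: [0↦0, 1↦5, 2↦3, 3↦1, 4↦6, 5↦4, 6↦2]  zeros at y ∈ {0}
  x = 3: [0↦5, 1↦1, 2↦4, 3↦0, 4↦3, 5↦6, 6↦2]  zeros at y ∈ {3}
  x = 4: [0↦3, 1↦4, 2↦5, 3↦6, 4↦0, 5↦1, 6↦2]  zeros at y ∈ {4}
  x = 5: [0↦1, 1↦0, 2↦6, 3↦5, 4↦4, 5↦3, 6↦2]  zeros at y ∈ {1}
  x = 6: [0↦6, 1↦3, 2↦0, 3↦4, 4↦1, 5↦5, 6↦2]  zeros at y ∈ {2}
Collecting zeros: affine points = {(0, 5), (2, 0), (3, 3), (4, 4), (5, 1), (6, 2)}.
Total count |C(F_7)_aff| = 6.


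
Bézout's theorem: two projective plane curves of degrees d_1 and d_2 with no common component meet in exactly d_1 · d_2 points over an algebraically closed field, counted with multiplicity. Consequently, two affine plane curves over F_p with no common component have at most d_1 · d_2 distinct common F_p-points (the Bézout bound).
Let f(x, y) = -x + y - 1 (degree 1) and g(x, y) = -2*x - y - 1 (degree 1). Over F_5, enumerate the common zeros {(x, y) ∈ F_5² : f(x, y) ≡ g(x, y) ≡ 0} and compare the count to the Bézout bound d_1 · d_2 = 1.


Common zeros: {(1, 2)}; count = 1; Bézout bound = 1.

deg(f) = 1, deg(g) = 1, so Bézout bound = 1.
Scan x ∈ F_5. For each x, list the y ∈ F_5 with f(x, y) ≡ 0 and those with g(x, y) ≡ 0 (mod 5); the common zeros in that column are the intersection.
  x = 0: f ≡ 0 at y ∈ {1}; g ≡ 0 at y ∈ {4}; common: ∅.
  x = 1: f ≡ 0 at y ∈ {2}; g ≡ 0 at y ∈ {2}; common: {2}.
  x = 2: f ≡ 0 at y ∈ {3}; g ≡ 0 at y ∈ {0}; common: ∅.
  x = 3: f ≡ 0 at y ∈ {4}; g ≡ 0 at y ∈ {3}; common: ∅.
  x = 4: f ≡ 0 at y ∈ {0}; g ≡ 0 at y ∈ {1}; common: ∅.
Collecting: common zeros = {(1, 2)}, so the count is 1.
Comparison with the Bézout bound: 1 ≤ 1 = deg(f)·deg(g), as expected for curves with no common component (the bound is attained).


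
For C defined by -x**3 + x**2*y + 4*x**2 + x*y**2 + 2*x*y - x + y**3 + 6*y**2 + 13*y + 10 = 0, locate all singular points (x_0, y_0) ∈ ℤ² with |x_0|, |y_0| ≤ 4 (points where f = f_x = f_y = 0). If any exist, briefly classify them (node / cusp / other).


Singular points: {(1, -2)}; classification: node.

Compute partial derivatives:
  f_x = -3*x**2 + 2*x*y + 8*x + y**2 + 2*y - 1.
  f_y = x**2 + 2*x*y + 2*x + 3*y**2 + 12*y + 13.
Scan x_0 ∈ {−4, ..., 4}. For each x_0, f_y(x_0, y) is a polynomial in y; find its integer roots y ∈ {−4, ..., 4}, then test f_x and f at those candidates.
  x = -4: f_y(-4, y) = 3*y**2 + 4*y + 21; no integer root y with |y| ≤ 4.
  x = -3: f_y(-3, y) = 3*y**2 + 6*y + 16; no integer root y with |y| ≤ 4.
  x = -2: f_y(-2, y) = 3*y**2 + 8*y + 13; no integer root y with |y| ≤ 4.
  x = -1: f_y(-1, y) = 3*y**2 + 10*y + 12; no integer root y with |y| ≤ 4.
  x = 0: f_y(0, y) = 3*y**2 + 12*y + 13; no integer root y with |y| ≤ 4.
  x = 1: f_y(1, y) = 3*y**2 + 14*y + 16; vanishes at y ∈ {-2}. (1, -2): f_x = 0, f = 0 — SINGULAR.
  x = 2: f_y(2, y) = 3*y**2 + 16*y + 21; vanishes at y ∈ {-3}. (2, -3): f_x = -6 ≠ 0.
  x = 3: f_y(3, y) = 3*y**2 + 18*y + 28; no integer root y with |y| ≤ 4.
  x = 4: f_y(4, y) = 3*y**2 + 20*y + 37; no integer root y with |y| ≤ 4.
Only singular point on the grid: (1, -2).
Classify: substitute x = 1 + u, y = -2 + v and expand: f = -u**3 + u**2*v - u**2 + u*v**2 + v**3 + v**2.
No constant or linear terms (consistent with a singular point). Quadratic part: -u**2 + v**2. Cubic part: -u**3 + u**2*v + u*v**2 + v**3.
The quadratic part v**2 - u**2 = (v − u)(v + u) splits into two distinct linear factors, so there are two distinct tangent lines y − -2 = ±(x − 1) — this is a node (ordinary double point).
Classification: node.


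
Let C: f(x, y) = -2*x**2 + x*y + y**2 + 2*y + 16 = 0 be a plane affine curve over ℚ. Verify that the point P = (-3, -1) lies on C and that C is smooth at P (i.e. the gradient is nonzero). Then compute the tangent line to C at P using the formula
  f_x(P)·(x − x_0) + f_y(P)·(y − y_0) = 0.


Tangent line at P: 11*x - 3*y + 30 = 0.

Step 1: f(-3, -1) = 0, so P lies on C.
Step 2: partial derivatives
  f_x(x, y) = -4*x + y, f_y(x, y) = x + 2*y + 2.
  f_x(P) = 11, f_y(P) = -3 (gradient nonzero, so P is smooth).
Step 3: tangent line at P: 11·(x − -3) + -3·(y − -1) = 0.
Expanding: 11*x - 3*y + 30 = 0.


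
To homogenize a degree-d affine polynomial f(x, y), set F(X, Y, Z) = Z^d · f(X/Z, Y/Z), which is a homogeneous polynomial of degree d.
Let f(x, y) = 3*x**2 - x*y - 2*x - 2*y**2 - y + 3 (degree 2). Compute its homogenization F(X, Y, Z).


F(X, Y, Z) = 3*X**2 - X*Y - 2*X*Z - 2*Y**2 - Y*Z + 3*Z**2

deg(f) = 2.
Substitute x = X/Z, y = Y/Z into f, then multiply by Z^2.
  monomial 3·x^2·y^0 ↦ 3·X^2·Y^0·Z^0.
  monomial -1·x^1·y^1 ↦ -1·X^1·Y^1·Z^0.
  monomial -2·x^1·y^0 ↦ -2·X^1·Y^0·Z^1.
  monomial -2·x^0·y^2 ↦ -2·X^0·Y^2·Z^0.
  monomial -1·x^0·y^1 ↦ -1·X^0·Y^1·Z^1.
  monomial 3·x^0·y^0 ↦ 3·X^0·Y^0·Z^2.
Collecting: F(X, Y, Z) = 3*X**2 - X*Y - 2*X*Z - 2*Y**2 - Y*Z + 3*Z**2.


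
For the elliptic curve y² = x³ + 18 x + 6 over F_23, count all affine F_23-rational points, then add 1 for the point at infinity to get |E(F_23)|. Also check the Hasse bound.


Affine points = {(0, 11), (0, 12), (1, 5), (1, 18), (2, 2), (2, 21), (3, 8), (3, 15), (4, 2), (4, 21), (6, 10), (6, 13), (8, 8), (8, 15), (9, 0), (10, 6), (10, 17), (12, 8), (12, 15), (14, 9), (14, 14), (17, 2), (17, 21), (19, 10), (19, 13), (21, 10), (21, 13)}; affine count = 27; |E(F_23)| = 28.

Discriminant check: Δ ∝ 4a³ + 27b² = 4·18³ + 27·6² = 4·5832 + 27·36 ≡ 12 (mod 23). Nonzero ⇒ E is nonsingular.
For each x ∈ F_23, compute rhs = x³ + 18·x + 6 mod 23, then count y ∈ F_23 with y² ≡ rhs.
  x = 0: rhs = 6, matching y values: 11, 12 (2 points).
  x = 1: rhs = 2, matching y values: 5, 18 (2 points).
  x = 2: rhs = 4, matching y values: 2, 21 (2 points).
  x = 3: rhs = 18, matching y values: 8, 15 (2 points).
  x = 4: rhs = 4, matching y values: 2, 21 (2 points).
  x = 5: rhs = 14, matching y values: none (0 points).
  x = 6: rhs = 8, matching y values: 10, 13 (2 points).
  x = 7: rhs = 15, matching y values: none (0 points).
  x = 8: rhs = 18, matching y values: 8, 15 (2 points).
  x = 9: rhs = 0, matching y values: 0 (1 points).
  x = 10: rhs = 13, matching y values: 6, 17 (2 points).
  x = 11: rhs = 17, matching y values: none (0 points).
  x = 12: rhs = 18, matching y values: 8, 15 (2 points).
  x = 13: rhs = 22, matching y values: none (0 points).
  x = 14: rhs = 12, matching y values: 9, 14 (2 points).
  x = 15: rhs = 17, matching y values: none (0 points).
  x = 16: rhs = 20, matching y values: none (0 points).
  x = 17: rhs = 4, matching y values: 2, 21 (2 points).
  x = 18: rhs = 21, matching y values: none (0 points).
  x = 19: rhs = 8, matching y values: 10, 13 (2 points).
  x = 20: rhs = 17, matching y values: none (0 points).
  x = 21: rhs = 8, matching y values: 10, 13 (2 points).
  x = 22: rhs = 10, matching y values: none (0 points).
Total affine count: 27.
Full point count |E(F_23)| = 27 + 1 = 28.
Hasse bound: |28 − (23+1)| = |4| = 4 ≤ 2√23 ≈ 9.5917 ✓.


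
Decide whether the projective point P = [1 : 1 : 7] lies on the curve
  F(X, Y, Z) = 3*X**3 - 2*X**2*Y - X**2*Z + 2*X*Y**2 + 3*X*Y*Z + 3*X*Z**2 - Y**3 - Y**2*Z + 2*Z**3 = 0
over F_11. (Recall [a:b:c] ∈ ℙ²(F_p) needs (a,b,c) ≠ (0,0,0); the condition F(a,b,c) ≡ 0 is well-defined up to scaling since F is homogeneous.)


F(1,1,7) ≡ 6 (mod 11); P is NOT on the curve.

Evaluate F(1, 1, 7) term-by-term (mod 11).
  3*X**3 ↦ 3·1·1·1 = 3
  -2*X**2*Y ↦ -2·1·1·1 = -2
  -X**2*Z ↦ -1·1·1·7 = -7
  2*X*Y**2 ↦ 2·1·1·1 = 2
  3*X*Y*Z ↦ 3·1·1·7 = 21
  3*X*Z**2 ↦ 3·1·1·49 = 147
  -Y**3 ↦ -1·1·1·1 = -1
  -Y**2*Z ↦ -1·1·1·7 = -7
  2*Z**3 ↦ 2·1·1·343 = 686
Sum: F(1, 1, 7) = (3) + (-2) + (-7) + (2) + (21) + (147) + (-1) + (-7) + (686) = 842.
Reducing mod 11: 842 ≡ 6 (mod 11).
Since F(a, b, c) ≡ 6 ≠ 0 (mod 11), P does NOT lie on the curve.


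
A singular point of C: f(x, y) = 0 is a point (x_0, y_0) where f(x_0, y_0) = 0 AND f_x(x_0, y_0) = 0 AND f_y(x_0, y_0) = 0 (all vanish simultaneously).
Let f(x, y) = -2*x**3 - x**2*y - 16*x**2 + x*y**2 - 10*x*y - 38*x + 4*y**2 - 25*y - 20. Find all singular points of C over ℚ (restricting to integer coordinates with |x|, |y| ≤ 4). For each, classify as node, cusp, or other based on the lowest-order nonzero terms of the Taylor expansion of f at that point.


Singular points: {(-3, 2)}; classification: cusp.

Compute partial derivatives:
  f_x = -6*x**2 - 2*x*y - 32*x + y**2 - 10*y - 38.
  f_y = -x**2 + 2*x*y - 10*x + 8*y - 25.
Scan x_0 ∈ {−4, ..., 4}. For each x_0, f_y(x_0, y) is a polynomial in y; find its integer roots y ∈ {−4, ..., 4}, then test f_x and f at those candidates.
  x = -4: f_y(-4, y) = -1; no integer root y with |y| ≤ 4.
  x = -3: f_y(-3, y) = 2*y - 4; vanishes at y ∈ {2}. (-3, 2): f_x = 0, f = 0 — SINGULAR.
  x = -2: f_y(-2, y) = 4*y - 9; no integer root y with |y| ≤ 4.
  x = -1: f_y(-1, y) = 6*y - 16; no integer root y with |y| ≤ 4.
  x = 0: f_y(0, y) = 8*y - 25; no integer root y with |y| ≤ 4.
  x = 1: f_y(1, y) = 10*y - 36; no integer root y with |y| ≤ 4.
  x = 2: f_y(2, y) = 12*y - 49; no integer root y with |y| ≤ 4.
  x = 3: f_y(3, y) = 14*y - 64; no integer root y with |y| ≤ 4.
  x = 4: f_y(4, y) = 16*y - 81; no integer root y with |y| ≤ 4.
Only singular point on the grid: (-3, 2).
Classify: substitute x = -3 + u, y = 2 + v and expand: f = -2*u**3 - u**2*v + u*v**2 + v**2.
No constant or linear terms (consistent with a singular point). Quadratic part: v**2. Cubic part: -2*u**3 - u**2*v + u*v**2.
The quadratic part v**2 is a perfect square, so there is a single (double) tangent line v = 0, i.e. y = 2. Restricting the cubic part to that line (v = 0) leaves -2*u**3 ≠ 0, so f is not divisible by v and the branch is v² ≈ 2*u**3 to lowest order — this is a cusp.
Classification: cusp.


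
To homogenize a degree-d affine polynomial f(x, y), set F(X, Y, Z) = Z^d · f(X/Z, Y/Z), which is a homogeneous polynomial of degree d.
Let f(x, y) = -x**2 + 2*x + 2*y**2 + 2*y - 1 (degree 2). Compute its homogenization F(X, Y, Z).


F(X, Y, Z) = -X**2 + 2*X*Z + 2*Y**2 + 2*Y*Z - Z**2

deg(f) = 2.
Substitute x = X/Z, y = Y/Z into f, then multiply by Z^2.
  monomial -1·x^2·y^0 ↦ -1·X^2·Y^0·Z^0.
  monomial 2·x^1·y^0 ↦ 2·X^1·Y^0·Z^1.
  monomial 2·x^0·y^2 ↦ 2·X^0·Y^2·Z^0.
  monomial 2·x^0·y^1 ↦ 2·X^0·Y^1·Z^1.
  monomial -1·x^0·y^0 ↦ -1·X^0·Y^0·Z^2.
Collecting: F(X, Y, Z) = -X**2 + 2*X*Z + 2*Y**2 + 2*Y*Z - Z**2.


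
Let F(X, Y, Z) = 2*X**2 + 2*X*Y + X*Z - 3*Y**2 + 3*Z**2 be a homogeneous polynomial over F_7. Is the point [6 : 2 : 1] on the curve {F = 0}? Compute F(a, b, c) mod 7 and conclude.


F(6,2,1) ≡ 2 (mod 7); P is NOT on the curve.

Evaluate F(6, 2, 1) term-by-term (mod 7).
  2*X**2 ↦ 2·36·1·1 = 72
  2*X*Y ↦ 2·6·2·1 = 24
  X*Z ↦ 1·6·1·1 = 6
  -3*Y**2 ↦ -3·1·4·1 = -12
  3*Z**2 ↦ 3·1·1·1 = 3
Sum: F(6, 2, 1) = (72) + (24) + (6) + (-12) + (3) = 93.
Reducing mod 7: 93 ≡ 2 (mod 7).
Since F(a, b, c) ≡ 2 ≠ 0 (mod 7), P does NOT lie on the curve.


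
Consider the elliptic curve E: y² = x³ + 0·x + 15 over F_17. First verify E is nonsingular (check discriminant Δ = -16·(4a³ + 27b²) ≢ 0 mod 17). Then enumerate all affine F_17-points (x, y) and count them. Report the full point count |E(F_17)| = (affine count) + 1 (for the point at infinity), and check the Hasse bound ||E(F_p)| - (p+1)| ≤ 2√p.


Affine points = {(0, 7), (0, 10), (1, 4), (1, 13), (3, 5), (3, 12), (5, 2), (5, 15), (7, 1), (7, 16), (8, 0), (9, 8), (9, 9), (12, 3), (12, 14), (13, 6), (13, 11)}; affine count = 17; |E(F_17)| = 18.

Discriminant check: Δ ∝ 4a³ + 27b² = 4·0³ + 27·15² = 4·0 + 27·225 ≡ 6 (mod 17). Nonzero ⇒ E is nonsingular.
For each x ∈ F_17, compute rhs = x³ + 0·x + 15 mod 17, then count y ∈ F_17 with y² ≡ rhs.
  x = 0: rhs = 15, matching y values: 7, 10 (2 points).
  x = 1: rhs = 16, matching y values: 4, 13 (2 points).
  x = 2: rhs = 6, matching y values: none (0 points).
  x = 3: rhs = 8, matching y values: 5, 12 (2 points).
  x = 4: rhs = 11, matching y values: none (0 points).
  x = 5: rhs = 4, matching y values: 2, 15 (2 points).
  x = 6: rhs = 10, matching y values: none (0 points).
  x = 7: rhs = 1, matching y values: 1, 16 (2 points).
  x = 8: rhs = 0, matching y values: 0 (1 points).
  x = 9: rhs = 13, matching y values: 8, 9 (2 points).
  x = 10: rhs = 12, matching y values: none (0 points).
  x = 11: rhs = 3, matching y values: none (0 points).
  x = 12: rhs = 9, matching y values: 3, 14 (2 points).
  x = 13: rhs = 2, matching y values: 6, 11 (2 points).
  x = 14: rhs = 5, matching y values: none (0 points).
  x = 15: rhs = 7, matching y values: none (0 points).
  x = 16: rhs = 14, matching y values: none (0 points).
Total affine count: 17.
Full point count |E(F_17)| = 17 + 1 = 18.
Hasse bound: |18 − (17+1)| = |0| = 0 ≤ 2√17 ≈ 8.2462 ✓.


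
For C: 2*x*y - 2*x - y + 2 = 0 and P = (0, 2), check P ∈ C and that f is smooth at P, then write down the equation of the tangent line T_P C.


Tangent line at P: 2*x - y + 2 = 0.

Step 1: f(0, 2) = 0, so P lies on C.
Step 2: partial derivatives
  f_x(x, y) = 2*y - 2, f_y(x, y) = 2*x - 1.
  f_x(P) = 2, f_y(P) = -1 (gradient nonzero, so P is smooth).
Step 3: tangent line at P: 2·(x − 0) + -1·(y − 2) = 0.
Expanding: 2*x - y + 2 = 0.


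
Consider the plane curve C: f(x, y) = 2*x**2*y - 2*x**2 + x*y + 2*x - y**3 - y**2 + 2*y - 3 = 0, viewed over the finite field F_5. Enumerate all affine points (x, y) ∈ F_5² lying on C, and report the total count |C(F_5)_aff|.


Affine F_5-points: {(0, 4), (1, 1), (1, 2), (2, 2), (3, 0), (4, 4)}; count = 6.

For each of the 25 pairs (x, y) ∈ F_5², evaluate f(x, y) mod 5. Record the zeros.
  x = 0: [0↦2, 1↦2, 2↦4, 3↦2, 4↦0]  zeros at y ∈ {4}
  x = 1: [0↦2, 1↦0, 2↦0, 3↦1, 4↦2]  zeros at y ∈ {1, 2}
  x = 2: [0↦3, 1↦3, 2↦0, 3↦3, 4↦1]  zeros at y ∈ {2}
  x = 3: [0↦0, 1↦1, 2↦4, 3↦3, 4↦2]  zeros at y ∈ {0}
  x = 4: [0↦3, 1↦4, 2↦2, 3↦1, 4↦0]  zeros at y ∈ {4}
Collecting zeros: affine points = {(0, 4), (1, 1), (1, 2), (2, 2), (3, 0), (4, 4)}.
Total count |C(F_5)_aff| = 6.


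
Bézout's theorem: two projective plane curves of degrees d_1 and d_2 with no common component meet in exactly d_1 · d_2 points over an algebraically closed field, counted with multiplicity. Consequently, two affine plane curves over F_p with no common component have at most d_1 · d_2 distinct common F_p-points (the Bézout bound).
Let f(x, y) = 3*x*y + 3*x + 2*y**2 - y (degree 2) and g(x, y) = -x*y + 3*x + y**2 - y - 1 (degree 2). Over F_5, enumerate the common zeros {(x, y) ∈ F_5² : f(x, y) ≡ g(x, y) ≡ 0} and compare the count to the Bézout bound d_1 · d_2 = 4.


Common zeros: {(0, 3)}; count = 1; Bézout bound = 4.

deg(f) = 2, deg(g) = 2, so Bézout bound = 4.
Scan x ∈ F_5. For each x, list the y ∈ F_5 with f(x, y) ≡ 0 and those with g(x, y) ≡ 0 (mod 5); the common zeros in that column are the intersection.
  x = 0: f ≡ 0 at y ∈ {0, 3}; g ≡ 0 at y ∈ {3}; common: {3}.
  x = 1: f ≡ 0 at y ∈ {2}; g ≡ 0 at y ∈ {3, 4}; common: ∅.
  x = 2: f ≡ 0 at y ∈ ∅; g ≡ 0 at y ∈ {0, 3}; common: ∅.
  x = 3: f ≡ 0 at y ∈ ∅; g ≡ 0 at y ∈ {1, 3}; common: ∅.
  x = 4: f ≡ 0 at y ∈ {1}; g ≡ 0 at y ∈ {2, 3}; common: ∅.
Collecting: common zeros = {(0, 3)}, so the count is 1.
Comparison with the Bézout bound: 1 ≤ 4 = deg(f)·deg(g), as expected for curves with no common component (the affine F_5-count falls short of the bound because intersections may lie at infinity, over extension fields, or carry multiplicity).


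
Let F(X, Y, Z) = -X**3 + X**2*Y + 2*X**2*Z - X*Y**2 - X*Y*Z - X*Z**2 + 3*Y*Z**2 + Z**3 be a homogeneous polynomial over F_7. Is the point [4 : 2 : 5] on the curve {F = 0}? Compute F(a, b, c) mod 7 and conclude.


F(4,2,5) ≡ 2 (mod 7); P is NOT on the curve.

Evaluate F(4, 2, 5) term-by-term (mod 7).
  -X**3 ↦ -1·64·1·1 = -64
  X**2*Y ↦ 1·16·2·1 = 32
  2*X**2*Z ↦ 2·16·1·5 = 160
  -X*Y**2 ↦ -1·4·4·1 = -16
  -X*Y*Z ↦ -1·4·2·5 = -40
  -X*Z**2 ↦ -1·4·1·25 = -100
  3*Y*Z**2 ↦ 3·1·2·25 = 150
  Z**3 ↦ 1·1·1·125 = 125
Sum: F(4, 2, 5) = (-64) + (32) + (160) + (-16) + (-40) + (-100) + (150) + (125) = 247.
Reducing mod 7: 247 ≡ 2 (mod 7).
Since F(a, b, c) ≡ 2 ≠ 0 (mod 7), P does NOT lie on the curve.


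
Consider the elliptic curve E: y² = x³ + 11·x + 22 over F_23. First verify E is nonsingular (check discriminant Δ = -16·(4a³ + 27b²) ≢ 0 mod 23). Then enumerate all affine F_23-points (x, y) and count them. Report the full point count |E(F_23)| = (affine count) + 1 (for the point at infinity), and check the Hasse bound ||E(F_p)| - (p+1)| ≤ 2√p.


Affine points = {(2, 11), (2, 12), (3, 6), (3, 17), (5, 8), (5, 15), (8, 1), (8, 22), (11, 5), (11, 18), (13, 4), (13, 19), (16, 4), (16, 19), (17, 4), (17, 19), (18, 7), (18, 16), (19, 11), (19, 12), (20, 10), (20, 13)}; affine count = 22; |E(F_23)| = 23.

Discriminant check: Δ ∝ 4a³ + 27b² = 4·11³ + 27·22² = 4·1331 + 27·484 ≡ 15 (mod 23). Nonzero ⇒ E is nonsingular.
For each x ∈ F_23, compute rhs = x³ + 11·x + 22 mod 23, then count y ∈ F_23 with y² ≡ rhs.
  x = 0: rhs = 22, matching y values: none (0 points).
  x = 1: rhs = 11, matching y values: none (0 points).
  x = 2: rhs = 6, matching y values: 11, 12 (2 points).
  x = 3: rhs = 13, matching y values: 6, 17 (2 points).
  x = 4: rhs = 15, matching y values: none (0 points).
  x = 5: rhs = 18, matching y values: 8, 15 (2 points).
  x = 6: rhs = 5, matching y values: none (0 points).
  x = 7: rhs = 5, matching y values: none (0 points).
  x = 8: rhs = 1, matching y values: 1, 22 (2 points).
  x = 9: rhs = 22, matching y values: none (0 points).
  x = 10: rhs = 5, matching y values: none (0 points).
  x = 11: rhs = 2, matching y values: 5, 18 (2 points).
  x = 12: rhs = 19, matching y values: none (0 points).
  x = 13: rhs = 16, matching y values: 4, 19 (2 points).
  x = 14: rhs = 22, matching y values: none (0 points).
  x = 15: rhs = 20, matching y values: none (0 points).
  x = 16: rhs = 16, matching y values: 4, 19 (2 points).
  x = 17: rhs = 16, matching y values: 4, 19 (2 points).
  x = 18: rhs = 3, matching y values: 7, 16 (2 points).
  x = 19: rhs = 6, matching y values: 11, 12 (2 points).
  x = 20: rhs = 8, matching y values: 10, 13 (2 points).
  x = 21: rhs = 15, matching y values: none (0 points).
  x = 22: rhs = 10, matching y values: none (0 points).
Total affine count: 22.
Full point count |E(F_23)| = 22 + 1 = 23.
Hasse bound: |23 − (23+1)| = |-1| = 1 ≤ 2√23 ≈ 9.5917 ✓.


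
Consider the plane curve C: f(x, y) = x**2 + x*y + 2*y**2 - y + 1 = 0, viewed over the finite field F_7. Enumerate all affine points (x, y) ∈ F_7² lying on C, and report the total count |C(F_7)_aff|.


Affine F_7-points: {(0, 2), (3, 1), (3, 5), (5, 2), (5, 3), (6, 3), (6, 5)}; count = 7.

For each of the 49 pairs (x, y) ∈ F_7², evaluate f(x, y) mod 7. Record the zeros.
  x = 0: [0↦1, 1↦2, 2↦0, 3↦2, 4↦1, 5↦4, 6↦4]  zeros at y ∈ {2}
  x = 1: [0↦2, 1↦4, 2↦3, 3↦6, 4↦6, 5↦3, 6↦4]  zeros at y ∈ ∅
  x = 2: [0↦5, 1↦1, 2↦1, 3↦5, 4↦6, 5↦4, 6↦6]  zeros at y ∈ ∅
  x = 3: [0↦3, 1↦0, 2↦1, 3↦6, 4↦1, 5↦0, 6↦3]  zeros at y ∈ {1, 5}
  x = 4: [0↦3, 1↦1, 2↦3, 3↦2, 4↦5, 5↦5, 6↦2]  zeros at y ∈ ∅
  x = 5: [0↦5, 1↦4, 2↦0, 3↦0, 4↦4, 5↦5, 6↦3]  zeros at y ∈ {2, 3}
  x = 6: [0↦2, 1↦2, 2↦6, 3↦0, 4↦5, 5↦0, 6↦6]  zeros at y ∈ {3, 5}
Collecting zeros: affine points = {(0, 2), (3, 1), (3, 5), (5, 2), (5, 3), (6, 3), (6, 5)}.
Total count |C(F_7)_aff| = 7.


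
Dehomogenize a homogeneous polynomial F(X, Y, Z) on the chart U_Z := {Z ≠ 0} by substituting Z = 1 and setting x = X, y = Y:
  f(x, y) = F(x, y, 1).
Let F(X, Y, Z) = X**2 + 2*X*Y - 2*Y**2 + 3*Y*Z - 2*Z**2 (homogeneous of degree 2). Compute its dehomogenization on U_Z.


f(x, y) = x**2 + 2*x*y - 2*y**2 + 3*y - 2

On U_Z we set Z = 1. Each monomial c·X^i·Y^j·Z^k in F becomes c·x^i·y^j·1^k = c·x^i·y^j.
Substituting Z = 1: F(X, Y, 1) = x**2 + 2*x*y - 2*y**2 + 3*y - 2.
Note: deg(f) ≤ deg(F) = 2; strict inequality happens when F is divisible by Z (lost terms).


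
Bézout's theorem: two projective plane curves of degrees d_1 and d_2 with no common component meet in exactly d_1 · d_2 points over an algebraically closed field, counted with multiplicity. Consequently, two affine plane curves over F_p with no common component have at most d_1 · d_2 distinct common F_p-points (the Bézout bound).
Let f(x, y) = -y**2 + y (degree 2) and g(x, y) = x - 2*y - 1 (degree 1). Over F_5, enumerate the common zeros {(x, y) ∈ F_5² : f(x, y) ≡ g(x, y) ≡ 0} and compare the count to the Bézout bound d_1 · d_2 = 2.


Common zeros: {(1, 0), (3, 1)}; count = 2; Bézout bound = 2.

deg(f) = 2, deg(g) = 1, so Bézout bound = 2.
Scan x ∈ F_5. For each x, list the y ∈ F_5 with f(x, y) ≡ 0 and those with g(x, y) ≡ 0 (mod 5); the common zeros in that column are the intersection.
  x = 0: f ≡ 0 at y ∈ {0, 1}; g ≡ 0 at y ∈ {2}; common: ∅.
  x = 1: f ≡ 0 at y ∈ {0, 1}; g ≡ 0 at y ∈ {0}; common: {0}.
  x = 2: f ≡ 0 at y ∈ {0, 1}; g ≡ 0 at y ∈ {3}; common: ∅.
  x = 3: f ≡ 0 at y ∈ {0, 1}; g ≡ 0 at y ∈ {1}; common: {1}.
  x = 4: f ≡ 0 at y ∈ {0, 1}; g ≡ 0 at y ∈ {4}; common: ∅.
Collecting: common zeros = {(1, 0), (3, 1)}, so the count is 2.
Comparison with the Bézout bound: 2 ≤ 2 = deg(f)·deg(g), as expected for curves with no common component (the bound is attained).


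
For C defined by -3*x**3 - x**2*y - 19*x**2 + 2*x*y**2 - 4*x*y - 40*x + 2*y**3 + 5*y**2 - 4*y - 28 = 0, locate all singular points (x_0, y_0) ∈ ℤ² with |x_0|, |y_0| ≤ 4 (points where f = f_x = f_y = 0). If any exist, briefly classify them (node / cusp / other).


Singular points: {(-2, 0)}; classification: node.

Compute partial derivatives:
  f_x = -9*x**2 - 2*x*y - 38*x + 2*y**2 - 4*y - 40.
  f_y = -x**2 + 4*x*y - 4*x + 6*y**2 + 10*y - 4.
Scan x_0 ∈ {−4, ..., 4}. For each x_0, f_y(x_0, y) is a polynomial in y; find its integer roots y ∈ {−4, ..., 4}, then test f_x and f at those candidates.
  x = -4: f_y(-4, y) = 6*y**2 - 6*y - 4; no integer root y with |y| ≤ 4.
  x = -3: f_y(-3, y) = 6*y**2 - 2*y - 1; no integer root y with |y| ≤ 4.
  x = -2: f_y(-2, y) = 6*y**2 + 2*y; vanishes at y ∈ {0}. (-2, 0): f_x = 0, f = 0 — SINGULAR.
  x = -1: f_y(-1, y) = 6*y**2 + 6*y - 1; no integer root y with |y| ≤ 4.
  x = 0: f_y(0, y) = 6*y**2 + 10*y - 4; vanishes at y ∈ {-2}. (0, -2): f_x = -24 ≠ 0.
  x = 1: f_y(1, y) = 6*y**2 + 14*y - 9; no integer root y with |y| ≤ 4.
  x = 2: f_y(2, y) = 6*y**2 + 18*y - 16; no integer root y with |y| ≤ 4.
  x = 3: f_y(3, y) = 6*y**2 + 22*y - 25; no integer root y with |y| ≤ 4.
  x = 4: f_y(4, y) = 6*y**2 + 26*y - 36; no integer root y with |y| ≤ 4.
Only singular point on the grid: (-2, 0).
Classify: substitute x = -2 + u, y = 0 + v and expand: f = -3*u**3 - u**2*v - u**2 + 2*u*v**2 + 2*v**3 + v**2.
No constant or linear terms (consistent with a singular point). Quadratic part: -u**2 + v**2. Cubic part: -3*u**3 - u**2*v + 2*u*v**2 + 2*v**3.
The quadratic part v**2 - u**2 = (v − u)(v + u) splits into two distinct linear factors, so there are two distinct tangent lines y − 0 = ±(x − -2) — this is a node (ordinary double point).
Classification: node.


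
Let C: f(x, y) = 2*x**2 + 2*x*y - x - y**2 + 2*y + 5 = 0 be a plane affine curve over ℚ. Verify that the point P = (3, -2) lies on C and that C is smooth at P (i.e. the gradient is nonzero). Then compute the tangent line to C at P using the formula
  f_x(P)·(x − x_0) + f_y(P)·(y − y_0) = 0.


Tangent line at P: 7*x + 12*y + 3 = 0.

Step 1: f(3, -2) = 0, so P lies on C.
Step 2: partial derivatives
  f_x(x, y) = 4*x + 2*y - 1, f_y(x, y) = 2*x - 2*y + 2.
  f_x(P) = 7, f_y(P) = 12 (gradient nonzero, so P is smooth).
Step 3: tangent line at P: 7·(x − 3) + 12·(y − -2) = 0.
Expanding: 7*x + 12*y + 3 = 0.


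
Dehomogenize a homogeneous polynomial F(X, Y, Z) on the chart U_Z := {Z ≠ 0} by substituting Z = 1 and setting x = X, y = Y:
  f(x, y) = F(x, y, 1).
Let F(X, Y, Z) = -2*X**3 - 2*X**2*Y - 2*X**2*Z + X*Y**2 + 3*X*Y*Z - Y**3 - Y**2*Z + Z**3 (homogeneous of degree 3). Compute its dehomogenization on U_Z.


f(x, y) = -2*x**3 - 2*x**2*y - 2*x**2 + x*y**2 + 3*x*y - y**3 - y**2 + 1

On U_Z we set Z = 1. Each monomial c·X^i·Y^j·Z^k in F becomes c·x^i·y^j·1^k = c·x^i·y^j.
Substituting Z = 1: F(X, Y, 1) = -2*x**3 - 2*x**2*y - 2*x**2 + x*y**2 + 3*x*y - y**3 - y**2 + 1.
Note: deg(f) ≤ deg(F) = 3; strict inequality happens when F is divisible by Z (lost terms).


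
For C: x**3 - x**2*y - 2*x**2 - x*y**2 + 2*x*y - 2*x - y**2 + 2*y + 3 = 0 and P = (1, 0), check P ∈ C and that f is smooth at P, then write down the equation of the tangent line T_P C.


Tangent line at P: -3*x + 3*y + 3 = 0.

Step 1: f(1, 0) = 0, so P lies on C.
Step 2: partial derivatives
  f_x(x, y) = 3*x**2 - 2*x*y - 4*x - y**2 + 2*y - 2, f_y(x, y) = -x**2 - 2*x*y + 2*x - 2*y + 2.
  f_x(P) = -3, f_y(P) = 3 (gradient nonzero, so P is smooth).
Step 3: tangent line at P: -3·(x − 1) + 3·(y − 0) = 0.
Expanding: -3*x + 3*y + 3 = 0.


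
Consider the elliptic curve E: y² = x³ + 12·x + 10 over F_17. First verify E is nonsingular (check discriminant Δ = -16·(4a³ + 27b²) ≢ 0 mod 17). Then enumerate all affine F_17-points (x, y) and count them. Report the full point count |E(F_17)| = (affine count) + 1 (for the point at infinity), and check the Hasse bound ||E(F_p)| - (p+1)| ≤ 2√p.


Affine points = {(2, 5), (2, 12), (5, 5), (5, 12), (6, 3), (6, 14), (10, 5), (10, 12), (13, 0), (14, 7), (14, 10)}; affine count = 11; |E(F_17)| = 12.

Discriminant check: Δ ∝ 4a³ + 27b² = 4·12³ + 27·10² = 4·1728 + 27·100 ≡ 7 (mod 17). Nonzero ⇒ E is nonsingular.
For each x ∈ F_17, compute rhs = x³ + 12·x + 10 mod 17, then count y ∈ F_17 with y² ≡ rhs.
  x = 0: rhs = 10, matching y values: none (0 points).
  x = 1: rhs = 6, matching y values: none (0 points).
  x = 2: rhs = 8, matching y values: 5, 12 (2 points).
  x = 3: rhs = 5, matching y values: none (0 points).
  x = 4: rhs = 3, matching y values: none (0 points).
  x = 5: rhs = 8, matching y values: 5, 12 (2 points).
  x = 6: rhs = 9, matching y values: 3, 14 (2 points).
  x = 7: rhs = 12, matching y values: none (0 points).
  x = 8: rhs = 6, matching y values: none (0 points).
  x = 9: rhs = 14, matching y values: none (0 points).
  x = 10: rhs = 8, matching y values: 5, 12 (2 points).
  x = 11: rhs = 11, matching y values: none (0 points).
  x = 12: rhs = 12, matching y values: none (0 points).
  x = 13: rhs = 0, matching y values: 0 (1 points).
  x = 14: rhs = 15, matching y values: 7, 10 (2 points).
  x = 15: rhs = 12, matching y values: none (0 points).
  x = 16: rhs = 14, matching y values: none (0 points).
Total affine count: 11.
Full point count |E(F_17)| = 11 + 1 = 12.
Hasse bound: |12 − (17+1)| = |-6| = 6 ≤ 2√17 ≈ 8.2462 ✓.
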